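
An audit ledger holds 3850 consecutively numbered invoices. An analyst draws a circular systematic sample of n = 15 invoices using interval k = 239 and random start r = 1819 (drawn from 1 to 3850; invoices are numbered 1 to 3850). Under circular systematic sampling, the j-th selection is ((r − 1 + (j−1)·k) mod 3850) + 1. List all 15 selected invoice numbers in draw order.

Selection 1: 1819
Selection 2: 1819 + 239 = 2058
Selection 3: 2058 + 239 = 2297
Selection 4: 2297 + 239 = 2536
Selection 5: 2536 + 239 = 2775
Selection 6: 2775 + 239 = 3014
Selection 7: 3014 + 239 = 3253
Selection 8: 3253 + 239 = 3492
Selection 9: 3492 + 239 = 3731
Selection 10: 3731 + 239 = 3970 → 3970 − 3850 = 120
Selection 11: 120 + 239 = 359
Selection 12: 359 + 239 = 598
Selection 13: 598 + 239 = 837
Selection 14: 837 + 239 = 1076
Selection 15: 1076 + 239 = 1315

1819, 2058, 2297, 2536, 2775, 3014, 3253, 3492, 3731, 120, 359, 598, 837, 1076, 1315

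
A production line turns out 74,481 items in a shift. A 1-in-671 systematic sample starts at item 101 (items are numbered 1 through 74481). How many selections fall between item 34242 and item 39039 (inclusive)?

k = 671
First selection ≥ 34242: 101 + ⌈(34242−101)/671⌉·671 = 101 + 51×671 = 34322
Last selection ≤ 39039: 101 + ⌊(39039−101)/671⌋·671 = 101 + 58×671 = 39019
Count = 58 − 51 + 1 = 8

8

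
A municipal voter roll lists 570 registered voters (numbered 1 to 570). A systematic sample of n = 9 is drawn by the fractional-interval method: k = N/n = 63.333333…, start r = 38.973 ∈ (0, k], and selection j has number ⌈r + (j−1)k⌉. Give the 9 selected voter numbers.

j=1: r + 0k = 38.973 → ⌈·⌉ = 39
j=2: r + 1k = 102.306333… → ⌈·⌉ = 103
j=3: r + 2k = 165.639666… → ⌈·⌉ = 166
j=4: r + 3k = 228.973 → ⌈·⌉ = 229
j=5: r + 4k = 292.306333… → ⌈·⌉ = 293
j=6: r + 5k = 355.639666… → ⌈·⌉ = 356
j=7: r + 6k = 418.973 → ⌈·⌉ = 419
j=8: r + 7k = 482.306333… → ⌈·⌉ = 483
j=9: r + 8k = 545.639666… → ⌈·⌉ = 546

39, 103, 166, 229, 293, 356, 419, 483, 546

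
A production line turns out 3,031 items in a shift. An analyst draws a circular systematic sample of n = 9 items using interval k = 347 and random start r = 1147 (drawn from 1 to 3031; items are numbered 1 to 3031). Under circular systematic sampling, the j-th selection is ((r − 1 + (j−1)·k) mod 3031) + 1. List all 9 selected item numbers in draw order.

1147, 1494, 1841, 2188, 2535, 2882, 198, 545, 892

Selection 1: 1147
Selection 2: 1147 + 347 = 1494
Selection 3: 1494 + 347 = 1841
Selection 4: 1841 + 347 = 2188
Selection 5: 2188 + 347 = 2535
Selection 6: 2535 + 347 = 2882
Selection 7: 2882 + 347 = 3229 → 3229 − 3031 = 198
Selection 8: 198 + 347 = 545
Selection 9: 545 + 347 = 892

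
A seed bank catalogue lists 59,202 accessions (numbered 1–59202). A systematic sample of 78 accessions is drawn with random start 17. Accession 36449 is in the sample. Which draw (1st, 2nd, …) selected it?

49

k = 59202/78 = 759
position = (36449 − 17)/759 + 1 = 36432/759 + 1 = 48 + 1 = 49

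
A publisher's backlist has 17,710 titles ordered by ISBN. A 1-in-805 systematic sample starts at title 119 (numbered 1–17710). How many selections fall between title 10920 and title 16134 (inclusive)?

k = 805
First selection ≥ 10920: 119 + ⌈(10920−119)/805⌉·805 = 119 + 14×805 = 11389
Last selection ≤ 16134: 119 + ⌊(16134−119)/805⌋·805 = 119 + 19×805 = 15414
Count = 19 − 14 + 1 = 6

6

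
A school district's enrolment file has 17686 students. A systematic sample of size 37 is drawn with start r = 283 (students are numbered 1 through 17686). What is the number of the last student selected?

k = 17686/37 = 478
37th selection = r + (37−1)·k = 283 + 36×478 = 283 + 17208 = 17491

17491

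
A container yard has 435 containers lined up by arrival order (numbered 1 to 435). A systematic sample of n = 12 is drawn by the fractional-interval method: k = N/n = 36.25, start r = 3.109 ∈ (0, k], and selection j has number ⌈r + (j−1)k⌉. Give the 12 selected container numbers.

j=1: r + 0k = 3.109 → ⌈·⌉ = 4
j=2: r + 1k = 39.359 → ⌈·⌉ = 40
j=3: r + 2k = 75.609 → ⌈·⌉ = 76
j=4: r + 3k = 111.859 → ⌈·⌉ = 112
j=5: r + 4k = 148.109 → ⌈·⌉ = 149
j=6: r + 5k = 184.359 → ⌈·⌉ = 185
j=7: r + 6k = 220.609 → ⌈·⌉ = 221
j=8: r + 7k = 256.859 → ⌈·⌉ = 257
j=9: r + 8k = 293.109 → ⌈·⌉ = 294
j=10: r + 9k = 329.359 → ⌈·⌉ = 330
j=11: r + 10k = 365.609 → ⌈·⌉ = 366
j=12: r + 11k = 401.859 → ⌈·⌉ = 402

4, 40, 76, 112, 149, 185, 221, 257, 294, 330, 366, 402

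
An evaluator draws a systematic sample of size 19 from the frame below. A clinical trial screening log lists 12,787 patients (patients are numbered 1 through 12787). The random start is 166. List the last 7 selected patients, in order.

8242, 8915, 9588, 10261, 10934, 11607, 12280

k = N/n = 12787/19 = 673
13th selection = 166 + 12×673 = 8242
14th: 8242 + 673 = 8915
15th: 8915 + 673 = 9588
16th: 9588 + 673 = 10261
17th: 10261 + 673 = 10934
18th: 10934 + 673 = 11607
19th: 11607 + 673 = 12280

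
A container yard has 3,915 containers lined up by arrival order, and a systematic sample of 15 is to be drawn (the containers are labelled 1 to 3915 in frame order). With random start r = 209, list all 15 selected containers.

k = N/n = 3915/15 = 261
container 1: 209
container 2: 209 + 261 = 470
container 3: 470 + 261 = 731
container 4: 731 + 261 = 992
container 5: 992 + 261 = 1253
container 6: 1253 + 261 = 1514
container 7: 1514 + 261 = 1775
container 8: 1775 + 261 = 2036
container 9: 2036 + 261 = 2297
container 10: 2297 + 261 = 2558
container 11: 2558 + 261 = 2819
container 12: 2819 + 261 = 3080
container 13: 3080 + 261 = 3341
container 14: 3341 + 261 = 3602
container 15: 3602 + 261 = 3863

209, 470, 731, 992, 1253, 1514, 1775, 2036, 2297, 2558, 2819, 3080, 3341, 3602, 3863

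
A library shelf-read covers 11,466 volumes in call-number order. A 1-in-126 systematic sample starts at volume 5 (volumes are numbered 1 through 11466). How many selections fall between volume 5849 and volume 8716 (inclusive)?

23

k = 126
First selection ≥ 5849: 5 + ⌈(5849−5)/126⌉·126 = 5 + 47×126 = 5927
Last selection ≤ 8716: 5 + ⌊(8716−5)/126⌋·126 = 5 + 69×126 = 8699
Count = 69 − 47 + 1 = 23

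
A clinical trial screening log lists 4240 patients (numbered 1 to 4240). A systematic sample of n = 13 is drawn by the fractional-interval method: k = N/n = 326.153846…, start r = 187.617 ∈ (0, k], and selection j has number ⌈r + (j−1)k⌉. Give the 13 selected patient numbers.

j=1: r + 0k = 187.617 → ⌈·⌉ = 188
j=2: r + 1k = 513.770846… → ⌈·⌉ = 514
j=3: r + 2k = 839.924692… → ⌈·⌉ = 840
j=4: r + 3k = 1166.078538… → ⌈·⌉ = 1167
j=5: r + 4k = 1492.232384… → ⌈·⌉ = 1493
j=6: r + 5k = 1818.386230… → ⌈·⌉ = 1819
j=7: r + 6k = 2144.540076… → ⌈·⌉ = 2145
j=8: r + 7k = 2470.693923… → ⌈·⌉ = 2471
j=9: r + 8k = 2796.847769… → ⌈·⌉ = 2797
j=10: r + 9k = 3123.001615… → ⌈·⌉ = 3124
j=11: r + 10k = 3449.155461… → ⌈·⌉ = 3450
j=12: r + 11k = 3775.309307… → ⌈·⌉ = 3776
j=13: r + 12k = 4101.463153… → ⌈·⌉ = 4102

188, 514, 840, 1167, 1493, 1819, 2145, 2471, 2797, 3124, 3450, 3776, 4102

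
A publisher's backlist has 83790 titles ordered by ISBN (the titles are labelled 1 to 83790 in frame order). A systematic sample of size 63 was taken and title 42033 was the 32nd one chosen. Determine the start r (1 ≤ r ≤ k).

803

k = 83790/63 = 1330
r = 42033 − (32−1)×1330 = 42033 − 41230 = 803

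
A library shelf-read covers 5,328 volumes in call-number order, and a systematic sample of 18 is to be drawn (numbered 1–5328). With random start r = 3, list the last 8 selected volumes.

2963, 3259, 3555, 3851, 4147, 4443, 4739, 5035

k = N/n = 5328/18 = 296
11th selection = 3 + 10×296 = 2963
12th: 2963 + 296 = 3259
13th: 3259 + 296 = 3555
14th: 3555 + 296 = 3851
15th: 3851 + 296 = 4147
16th: 4147 + 296 = 4443
17th: 4443 + 296 = 4739
18th: 4739 + 296 = 5035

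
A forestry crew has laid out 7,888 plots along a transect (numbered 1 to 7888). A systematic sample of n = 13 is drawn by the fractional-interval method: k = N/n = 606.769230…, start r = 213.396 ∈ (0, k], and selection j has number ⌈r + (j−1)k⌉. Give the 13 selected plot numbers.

214, 821, 1427, 2034, 2641, 3248, 3855, 4461, 5068, 5675, 6282, 6888, 7495

j=1: r + 0k = 213.396 → ⌈·⌉ = 214
j=2: r + 1k = 820.165230… → ⌈·⌉ = 821
j=3: r + 2k = 1426.934461… → ⌈·⌉ = 1427
j=4: r + 3k = 2033.703692… → ⌈·⌉ = 2034
j=5: r + 4k = 2640.472923… → ⌈·⌉ = 2641
j=6: r + 5k = 3247.242153… → ⌈·⌉ = 3248
j=7: r + 6k = 3854.011384… → ⌈·⌉ = 3855
j=8: r + 7k = 4460.780615… → ⌈·⌉ = 4461
j=9: r + 8k = 5067.549846… → ⌈·⌉ = 5068
j=10: r + 9k = 5674.319076… → ⌈·⌉ = 5675
j=11: r + 10k = 6281.088307… → ⌈·⌉ = 6282
j=12: r + 11k = 6887.857538… → ⌈·⌉ = 6888
j=13: r + 12k = 7494.626769… → ⌈·⌉ = 7495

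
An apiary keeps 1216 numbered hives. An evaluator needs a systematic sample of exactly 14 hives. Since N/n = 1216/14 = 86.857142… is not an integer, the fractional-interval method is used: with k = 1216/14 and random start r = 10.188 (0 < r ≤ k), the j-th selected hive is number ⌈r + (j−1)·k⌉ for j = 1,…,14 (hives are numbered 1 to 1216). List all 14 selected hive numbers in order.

j=1: r + 0k = 10.188 → ⌈·⌉ = 11
j=2: r + 1k = 97.045142… → ⌈·⌉ = 98
j=3: r + 2k = 183.902285… → ⌈·⌉ = 184
j=4: r + 3k = 270.759428… → ⌈·⌉ = 271
j=5: r + 4k = 357.616571… → ⌈·⌉ = 358
j=6: r + 5k = 444.473714… → ⌈·⌉ = 445
j=7: r + 6k = 531.330857… → ⌈·⌉ = 532
j=8: r + 7k = 618.188 → ⌈·⌉ = 619
j=9: r + 8k = 705.045142… → ⌈·⌉ = 706
j=10: r + 9k = 791.902285… → ⌈·⌉ = 792
j=11: r + 10k = 878.759428… → ⌈·⌉ = 879
j=12: r + 11k = 965.616571… → ⌈·⌉ = 966
j=13: r + 12k = 1052.473714… → ⌈·⌉ = 1053
j=14: r + 13k = 1139.330857… → ⌈·⌉ = 1140

11, 98, 184, 271, 358, 445, 532, 619, 706, 792, 879, 966, 1053, 1140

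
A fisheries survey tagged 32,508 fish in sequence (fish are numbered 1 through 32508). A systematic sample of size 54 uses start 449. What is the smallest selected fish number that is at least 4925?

k = 32508/54 = 602
Steps past start: ⌈(4925 − 449)/602⌉ = ⌈4476/602⌉ = 8
Selected fish: 449 + 8×602 = 5265

5265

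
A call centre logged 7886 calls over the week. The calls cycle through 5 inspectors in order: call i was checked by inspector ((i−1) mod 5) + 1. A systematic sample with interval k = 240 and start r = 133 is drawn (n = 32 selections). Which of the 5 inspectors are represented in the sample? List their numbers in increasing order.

3

Consecutive selections differ by k = 240, so their inspector numbers differ by 240 mod 5 = 0.
gcd(240, 5) = 5, so the sample visits 5/5 = 1 distinct residues mod 5.
Start 133 is inspector 3; the inspectors hit are 3.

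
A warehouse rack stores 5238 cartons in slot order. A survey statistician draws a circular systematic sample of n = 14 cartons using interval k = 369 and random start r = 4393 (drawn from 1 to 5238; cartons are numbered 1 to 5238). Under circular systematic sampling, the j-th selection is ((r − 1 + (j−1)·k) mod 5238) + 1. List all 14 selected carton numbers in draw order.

4393, 4762, 5131, 262, 631, 1000, 1369, 1738, 2107, 2476, 2845, 3214, 3583, 3952

Selection 1: 4393
Selection 2: 4393 + 369 = 4762
Selection 3: 4762 + 369 = 5131
Selection 4: 5131 + 369 = 5500 → 5500 − 5238 = 262
Selection 5: 262 + 369 = 631
Selection 6: 631 + 369 = 1000
Selection 7: 1000 + 369 = 1369
Selection 8: 1369 + 369 = 1738
Selection 9: 1738 + 369 = 2107
Selection 10: 2107 + 369 = 2476
Selection 11: 2476 + 369 = 2845
Selection 12: 2845 + 369 = 3214
Selection 13: 3214 + 369 = 3583
Selection 14: 3583 + 369 = 3952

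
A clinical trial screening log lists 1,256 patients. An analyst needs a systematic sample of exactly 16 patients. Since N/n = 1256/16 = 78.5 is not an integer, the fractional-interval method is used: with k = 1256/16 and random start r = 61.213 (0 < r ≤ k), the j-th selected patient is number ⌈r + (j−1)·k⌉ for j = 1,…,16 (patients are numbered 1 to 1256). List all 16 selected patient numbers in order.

62, 140, 219, 297, 376, 454, 533, 611, 690, 768, 847, 925, 1004, 1082, 1161, 1239

j=1: r + 0k = 61.213 → ⌈·⌉ = 62
j=2: r + 1k = 139.713 → ⌈·⌉ = 140
j=3: r + 2k = 218.213 → ⌈·⌉ = 219
j=4: r + 3k = 296.713 → ⌈·⌉ = 297
j=5: r + 4k = 375.213 → ⌈·⌉ = 376
j=6: r + 5k = 453.713 → ⌈·⌉ = 454
j=7: r + 6k = 532.213 → ⌈·⌉ = 533
j=8: r + 7k = 610.713 → ⌈·⌉ = 611
j=9: r + 8k = 689.213 → ⌈·⌉ = 690
j=10: r + 9k = 767.713 → ⌈·⌉ = 768
j=11: r + 10k = 846.213 → ⌈·⌉ = 847
j=12: r + 11k = 924.713 → ⌈·⌉ = 925
j=13: r + 12k = 1003.213 → ⌈·⌉ = 1004
j=14: r + 13k = 1081.713 → ⌈·⌉ = 1082
j=15: r + 14k = 1160.213 → ⌈·⌉ = 1161
j=16: r + 15k = 1238.713 → ⌈·⌉ = 1239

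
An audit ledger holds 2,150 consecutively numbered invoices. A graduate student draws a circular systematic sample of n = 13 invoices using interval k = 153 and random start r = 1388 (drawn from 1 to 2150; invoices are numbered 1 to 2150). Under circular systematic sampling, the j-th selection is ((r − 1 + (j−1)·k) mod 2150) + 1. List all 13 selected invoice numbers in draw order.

1388, 1541, 1694, 1847, 2000, 3, 156, 309, 462, 615, 768, 921, 1074

Selection 1: 1388
Selection 2: 1388 + 153 = 1541
Selection 3: 1541 + 153 = 1694
Selection 4: 1694 + 153 = 1847
Selection 5: 1847 + 153 = 2000
Selection 6: 2000 + 153 = 2153 → 2153 − 2150 = 3
Selection 7: 3 + 153 = 156
Selection 8: 156 + 153 = 309
Selection 9: 309 + 153 = 462
Selection 10: 462 + 153 = 615
Selection 11: 615 + 153 = 768
Selection 12: 768 + 153 = 921
Selection 13: 921 + 153 = 1074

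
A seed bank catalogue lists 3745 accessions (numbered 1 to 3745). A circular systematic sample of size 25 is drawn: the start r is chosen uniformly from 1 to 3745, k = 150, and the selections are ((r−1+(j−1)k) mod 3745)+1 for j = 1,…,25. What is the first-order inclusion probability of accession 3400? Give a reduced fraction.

5/749

For each position j, as r ranges over 1…3745 the j-th selection hits every accession exactly once, so accession 3400 is selected for exactly 25 of the 3745 starts.
Inclusion probability = 25/3745 = 5/749.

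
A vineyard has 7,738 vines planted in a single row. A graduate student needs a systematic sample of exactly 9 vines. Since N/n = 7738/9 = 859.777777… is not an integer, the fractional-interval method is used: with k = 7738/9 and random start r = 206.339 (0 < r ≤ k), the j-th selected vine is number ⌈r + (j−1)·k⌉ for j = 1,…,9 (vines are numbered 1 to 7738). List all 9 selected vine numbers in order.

j=1: r + 0k = 206.339 → ⌈·⌉ = 207
j=2: r + 1k = 1066.116777… → ⌈·⌉ = 1067
j=3: r + 2k = 1925.894555… → ⌈·⌉ = 1926
j=4: r + 3k = 2785.672333… → ⌈·⌉ = 2786
j=5: r + 4k = 3645.450111… → ⌈·⌉ = 3646
j=6: r + 5k = 4505.227888… → ⌈·⌉ = 4506
j=7: r + 6k = 5365.005666… → ⌈·⌉ = 5366
j=8: r + 7k = 6224.783444… → ⌈·⌉ = 6225
j=9: r + 8k = 7084.561222… → ⌈·⌉ = 7085

207, 1067, 1926, 2786, 3646, 4506, 5366, 6225, 7085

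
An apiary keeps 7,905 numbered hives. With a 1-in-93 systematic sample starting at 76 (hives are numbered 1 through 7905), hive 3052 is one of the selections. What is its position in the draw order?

33

k = 93
position = (3052 − 76)/93 + 1 = 2976/93 + 1 = 32 + 1 = 33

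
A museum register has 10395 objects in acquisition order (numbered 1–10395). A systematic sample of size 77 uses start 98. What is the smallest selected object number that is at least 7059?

k = 10395/77 = 135
Steps past start: ⌈(7059 − 98)/135⌉ = ⌈6961/135⌉ = 52
Selected object: 98 + 52×135 = 7118

7118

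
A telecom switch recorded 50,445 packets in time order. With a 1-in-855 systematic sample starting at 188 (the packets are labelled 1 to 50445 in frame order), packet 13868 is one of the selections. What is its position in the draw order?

17

k = 855
position = (13868 − 188)/855 + 1 = 13680/855 + 1 = 16 + 1 = 17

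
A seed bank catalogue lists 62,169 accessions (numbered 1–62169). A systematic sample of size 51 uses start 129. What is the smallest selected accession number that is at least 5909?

k = 62169/51 = 1219
Steps past start: ⌈(5909 − 129)/1219⌉ = ⌈5780/1219⌉ = 5
Selected accession: 129 + 5×1219 = 6224

6224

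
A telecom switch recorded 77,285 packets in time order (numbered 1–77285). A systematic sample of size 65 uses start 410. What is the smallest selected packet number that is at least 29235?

k = 77285/65 = 1189
Steps past start: ⌈(29235 − 410)/1189⌉ = ⌈28825/1189⌉ = 25
Selected packet: 410 + 25×1189 = 30135

30135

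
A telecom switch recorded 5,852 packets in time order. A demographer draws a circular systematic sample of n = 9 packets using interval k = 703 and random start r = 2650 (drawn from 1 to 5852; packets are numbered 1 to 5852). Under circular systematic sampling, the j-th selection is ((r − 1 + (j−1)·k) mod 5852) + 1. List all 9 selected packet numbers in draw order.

2650, 3353, 4056, 4759, 5462, 313, 1016, 1719, 2422

Selection 1: 2650
Selection 2: 2650 + 703 = 3353
Selection 3: 3353 + 703 = 4056
Selection 4: 4056 + 703 = 4759
Selection 5: 4759 + 703 = 5462
Selection 6: 5462 + 703 = 6165 → 6165 − 5852 = 313
Selection 7: 313 + 703 = 1016
Selection 8: 1016 + 703 = 1719
Selection 9: 1719 + 703 = 2422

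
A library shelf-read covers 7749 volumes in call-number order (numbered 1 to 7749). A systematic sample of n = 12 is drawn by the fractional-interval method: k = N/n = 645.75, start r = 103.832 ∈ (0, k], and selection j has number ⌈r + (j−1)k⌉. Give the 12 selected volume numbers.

j=1: r + 0k = 103.832 → ⌈·⌉ = 104
j=2: r + 1k = 749.582 → ⌈·⌉ = 750
j=3: r + 2k = 1395.332 → ⌈·⌉ = 1396
j=4: r + 3k = 2041.082 → ⌈·⌉ = 2042
j=5: r + 4k = 2686.832 → ⌈·⌉ = 2687
j=6: r + 5k = 3332.582 → ⌈·⌉ = 3333
j=7: r + 6k = 3978.332 → ⌈·⌉ = 3979
j=8: r + 7k = 4624.082 → ⌈·⌉ = 4625
j=9: r + 8k = 5269.832 → ⌈·⌉ = 5270
j=10: r + 9k = 5915.582 → ⌈·⌉ = 5916
j=11: r + 10k = 6561.332 → ⌈·⌉ = 6562
j=12: r + 11k = 7207.082 → ⌈·⌉ = 7208

104, 750, 1396, 2042, 2687, 3333, 3979, 4625, 5270, 5916, 6562, 7208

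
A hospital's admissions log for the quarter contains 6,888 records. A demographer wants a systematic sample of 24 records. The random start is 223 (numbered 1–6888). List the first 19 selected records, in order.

k = N/n = 6888/24 = 287
record 1: 223
record 2: 223 + 287 = 510
record 3: 510 + 287 = 797
record 4: 797 + 287 = 1084
record 5: 1084 + 287 = 1371
record 6: 1371 + 287 = 1658
record 7: 1658 + 287 = 1945
record 8: 1945 + 287 = 2232
record 9: 2232 + 287 = 2519
record 10: 2519 + 287 = 2806
record 11: 2806 + 287 = 3093
record 12: 3093 + 287 = 3380
record 13: 3380 + 287 = 3667
record 14: 3667 + 287 = 3954
record 15: 3954 + 287 = 4241
record 16: 4241 + 287 = 4528
record 17: 4528 + 287 = 4815
record 18: 4815 + 287 = 5102
record 19: 5102 + 287 = 5389

223, 510, 797, 1084, 1371, 1658, 1945, 2232, 2519, 2806, 3093, 3380, 3667, 3954, 4241, 4528, 4815, 5102, 5389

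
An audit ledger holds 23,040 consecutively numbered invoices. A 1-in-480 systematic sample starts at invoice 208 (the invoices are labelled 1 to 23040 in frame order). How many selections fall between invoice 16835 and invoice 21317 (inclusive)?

k = 480
First selection ≥ 16835: 208 + ⌈(16835−208)/480⌉·480 = 208 + 35×480 = 17008
Last selection ≤ 21317: 208 + ⌊(21317−208)/480⌋·480 = 208 + 43×480 = 20848
Count = 43 − 35 + 1 = 9

9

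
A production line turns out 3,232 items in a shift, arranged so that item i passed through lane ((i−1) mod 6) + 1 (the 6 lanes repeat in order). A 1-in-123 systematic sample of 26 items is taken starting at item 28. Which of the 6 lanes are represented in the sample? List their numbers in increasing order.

1, 4

Consecutive selections differ by k = 123, so their lane numbers differ by 123 mod 6 = 3.
gcd(123, 6) = 3, so the sample visits 6/3 = 2 distinct residues mod 6.
Start 28 is lane 4; the lanes hit are 1, 4.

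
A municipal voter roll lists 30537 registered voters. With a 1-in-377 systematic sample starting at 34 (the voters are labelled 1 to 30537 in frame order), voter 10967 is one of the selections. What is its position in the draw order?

k = 377
position = (10967 − 34)/377 + 1 = 10933/377 + 1 = 29 + 1 = 30

30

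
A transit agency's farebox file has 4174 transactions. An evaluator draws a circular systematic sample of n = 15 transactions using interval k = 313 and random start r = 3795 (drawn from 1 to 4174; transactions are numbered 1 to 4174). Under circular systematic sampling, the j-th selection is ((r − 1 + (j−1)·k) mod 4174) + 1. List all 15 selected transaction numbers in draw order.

Selection 1: 3795
Selection 2: 3795 + 313 = 4108
Selection 3: 4108 + 313 = 4421 → 4421 − 4174 = 247
Selection 4: 247 + 313 = 560
Selection 5: 560 + 313 = 873
Selection 6: 873 + 313 = 1186
Selection 7: 1186 + 313 = 1499
Selection 8: 1499 + 313 = 1812
Selection 9: 1812 + 313 = 2125
Selection 10: 2125 + 313 = 2438
Selection 11: 2438 + 313 = 2751
Selection 12: 2751 + 313 = 3064
Selection 13: 3064 + 313 = 3377
Selection 14: 3377 + 313 = 3690
Selection 15: 3690 + 313 = 4003

3795, 4108, 247, 560, 873, 1186, 1499, 1812, 2125, 2438, 2751, 3064, 3377, 3690, 4003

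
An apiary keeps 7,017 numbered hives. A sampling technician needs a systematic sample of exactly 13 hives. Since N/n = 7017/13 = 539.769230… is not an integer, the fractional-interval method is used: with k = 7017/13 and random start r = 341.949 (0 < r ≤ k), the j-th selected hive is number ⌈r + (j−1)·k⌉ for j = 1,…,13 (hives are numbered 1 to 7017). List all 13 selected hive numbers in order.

342, 882, 1422, 1962, 2502, 3041, 3581, 4121, 4661, 5200, 5740, 6280, 6820

j=1: r + 0k = 341.949 → ⌈·⌉ = 342
j=2: r + 1k = 881.718230… → ⌈·⌉ = 882
j=3: r + 2k = 1421.487461… → ⌈·⌉ = 1422
j=4: r + 3k = 1961.256692… → ⌈·⌉ = 1962
j=5: r + 4k = 2501.025923… → ⌈·⌉ = 2502
j=6: r + 5k = 3040.795153… → ⌈·⌉ = 3041
j=7: r + 6k = 3580.564384… → ⌈·⌉ = 3581
j=8: r + 7k = 4120.333615… → ⌈·⌉ = 4121
j=9: r + 8k = 4660.102846… → ⌈·⌉ = 4661
j=10: r + 9k = 5199.872076… → ⌈·⌉ = 5200
j=11: r + 10k = 5739.641307… → ⌈·⌉ = 5740
j=12: r + 11k = 6279.410538… → ⌈·⌉ = 6280
j=13: r + 12k = 6819.179769… → ⌈·⌉ = 6820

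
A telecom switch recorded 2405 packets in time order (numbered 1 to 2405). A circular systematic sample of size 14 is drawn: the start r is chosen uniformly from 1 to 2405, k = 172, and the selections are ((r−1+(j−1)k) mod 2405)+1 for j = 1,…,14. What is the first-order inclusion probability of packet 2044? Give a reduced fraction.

For each position j, as r ranges over 1…2405 the j-th selection hits every packet exactly once, so packet 2044 is selected for exactly 14 of the 2405 starts.
Inclusion probability = 14/2405.

14/2405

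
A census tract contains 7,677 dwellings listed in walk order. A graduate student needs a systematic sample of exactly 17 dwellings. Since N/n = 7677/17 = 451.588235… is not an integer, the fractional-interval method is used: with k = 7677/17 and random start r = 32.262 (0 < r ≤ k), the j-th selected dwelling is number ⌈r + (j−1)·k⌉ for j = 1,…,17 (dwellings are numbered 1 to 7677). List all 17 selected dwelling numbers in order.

33, 484, 936, 1388, 1839, 2291, 2742, 3194, 3645, 4097, 4549, 5000, 5452, 5903, 6355, 6807, 7258

j=1: r + 0k = 32.262 → ⌈·⌉ = 33
j=2: r + 1k = 483.850235… → ⌈·⌉ = 484
j=3: r + 2k = 935.438470… → ⌈·⌉ = 936
j=4: r + 3k = 1387.026705… → ⌈·⌉ = 1388
j=5: r + 4k = 1838.614941… → ⌈·⌉ = 1839
j=6: r + 5k = 2290.203176… → ⌈·⌉ = 2291
j=7: r + 6k = 2741.791411… → ⌈·⌉ = 2742
j=8: r + 7k = 3193.379647… → ⌈·⌉ = 3194
j=9: r + 8k = 3644.967882… → ⌈·⌉ = 3645
j=10: r + 9k = 4096.556117… → ⌈·⌉ = 4097
j=11: r + 10k = 4548.144352… → ⌈·⌉ = 4549
j=12: r + 11k = 4999.732588… → ⌈·⌉ = 5000
j=13: r + 12k = 5451.320823… → ⌈·⌉ = 5452
j=14: r + 13k = 5902.909058… → ⌈·⌉ = 5903
j=15: r + 14k = 6354.497294… → ⌈·⌉ = 6355
j=16: r + 15k = 6806.085529… → ⌈·⌉ = 6807
j=17: r + 16k = 7257.673764… → ⌈·⌉ = 7258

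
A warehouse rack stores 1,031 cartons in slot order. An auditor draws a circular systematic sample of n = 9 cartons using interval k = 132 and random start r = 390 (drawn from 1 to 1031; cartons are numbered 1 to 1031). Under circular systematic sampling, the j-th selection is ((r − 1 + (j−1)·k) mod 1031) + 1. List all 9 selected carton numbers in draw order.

390, 522, 654, 786, 918, 19, 151, 283, 415

Selection 1: 390
Selection 2: 390 + 132 = 522
Selection 3: 522 + 132 = 654
Selection 4: 654 + 132 = 786
Selection 5: 786 + 132 = 918
Selection 6: 918 + 132 = 1050 → 1050 − 1031 = 19
Selection 7: 19 + 132 = 151
Selection 8: 151 + 132 = 283
Selection 9: 283 + 132 = 415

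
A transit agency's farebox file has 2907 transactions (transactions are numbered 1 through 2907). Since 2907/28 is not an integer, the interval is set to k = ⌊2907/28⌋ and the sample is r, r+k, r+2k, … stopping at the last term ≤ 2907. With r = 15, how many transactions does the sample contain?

k = ⌊2907/28⌋ = 103
Achieved size = ⌊(2907 − 15)/103⌋ + 1 = ⌊2892/103⌋ + 1 = 28 + 1 = 29
(last selection: 15 + 28×103 = 2899 ≤ 2907; next would be 3002 > 2907)

29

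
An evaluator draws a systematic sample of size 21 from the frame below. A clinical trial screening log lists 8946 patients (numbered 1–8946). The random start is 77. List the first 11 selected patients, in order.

77, 503, 929, 1355, 1781, 2207, 2633, 3059, 3485, 3911, 4337

k = N/n = 8946/21 = 426
patient 1: 77
patient 2: 77 + 426 = 503
patient 3: 503 + 426 = 929
patient 4: 929 + 426 = 1355
patient 5: 1355 + 426 = 1781
patient 6: 1781 + 426 = 2207
patient 7: 2207 + 426 = 2633
patient 8: 2633 + 426 = 3059
patient 9: 3059 + 426 = 3485
patient 10: 3485 + 426 = 3911
patient 11: 3911 + 426 = 4337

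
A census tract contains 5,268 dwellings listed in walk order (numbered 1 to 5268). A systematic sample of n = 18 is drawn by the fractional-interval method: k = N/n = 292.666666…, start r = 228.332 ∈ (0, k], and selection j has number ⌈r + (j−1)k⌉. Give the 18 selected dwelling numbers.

j=1: r + 0k = 228.332 → ⌈·⌉ = 229
j=2: r + 1k = 520.998666… → ⌈·⌉ = 521
j=3: r + 2k = 813.665333… → ⌈·⌉ = 814
j=4: r + 3k = 1106.332 → ⌈·⌉ = 1107
j=5: r + 4k = 1398.998666… → ⌈·⌉ = 1399
j=6: r + 5k = 1691.665333… → ⌈·⌉ = 1692
j=7: r + 6k = 1984.332 → ⌈·⌉ = 1985
j=8: r + 7k = 2276.998666… → ⌈·⌉ = 2277
j=9: r + 8k = 2569.665333… → ⌈·⌉ = 2570
j=10: r + 9k = 2862.332 → ⌈·⌉ = 2863
j=11: r + 10k = 3154.998666… → ⌈·⌉ = 3155
j=12: r + 11k = 3447.665333… → ⌈·⌉ = 3448
j=13: r + 12k = 3740.332 → ⌈·⌉ = 3741
j=14: r + 13k = 4032.998666… → ⌈·⌉ = 4033
j=15: r + 14k = 4325.665333… → ⌈·⌉ = 4326
j=16: r + 15k = 4618.332 → ⌈·⌉ = 4619
j=17: r + 16k = 4910.998666… → ⌈·⌉ = 4911
j=18: r + 17k = 5203.665333… → ⌈·⌉ = 5204

229, 521, 814, 1107, 1399, 1692, 1985, 2277, 2570, 2863, 3155, 3448, 3741, 4033, 4326, 4619, 4911, 5204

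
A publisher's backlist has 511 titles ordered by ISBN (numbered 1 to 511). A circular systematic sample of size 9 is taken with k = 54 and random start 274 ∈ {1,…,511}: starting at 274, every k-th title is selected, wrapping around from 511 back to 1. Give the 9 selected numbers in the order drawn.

274, 328, 382, 436, 490, 33, 87, 141, 195

Selection 1: 274
Selection 2: 274 + 54 = 328
Selection 3: 328 + 54 = 382
Selection 4: 382 + 54 = 436
Selection 5: 436 + 54 = 490
Selection 6: 490 + 54 = 544 → 544 − 511 = 33
Selection 7: 33 + 54 = 87
Selection 8: 87 + 54 = 141
Selection 9: 141 + 54 = 195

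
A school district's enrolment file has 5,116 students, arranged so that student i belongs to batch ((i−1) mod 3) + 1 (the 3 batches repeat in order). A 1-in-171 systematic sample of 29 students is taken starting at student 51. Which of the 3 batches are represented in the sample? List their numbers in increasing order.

Consecutive selections differ by k = 171, so their batch numbers differ by 171 mod 3 = 0.
gcd(171, 3) = 3, so the sample visits 3/3 = 1 distinct residues mod 3.
Start 51 is batch 3; the batches hit are 3.

3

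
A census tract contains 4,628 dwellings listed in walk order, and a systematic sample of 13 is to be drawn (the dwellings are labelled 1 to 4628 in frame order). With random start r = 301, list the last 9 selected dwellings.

k = N/n = 4628/13 = 356
5th selection = 301 + 4×356 = 1725
6th: 1725 + 356 = 2081
7th: 2081 + 356 = 2437
8th: 2437 + 356 = 2793
9th: 2793 + 356 = 3149
10th: 3149 + 356 = 3505
11th: 3505 + 356 = 3861
12th: 3861 + 356 = 4217
13th: 4217 + 356 = 4573

1725, 2081, 2437, 2793, 3149, 3505, 3861, 4217, 4573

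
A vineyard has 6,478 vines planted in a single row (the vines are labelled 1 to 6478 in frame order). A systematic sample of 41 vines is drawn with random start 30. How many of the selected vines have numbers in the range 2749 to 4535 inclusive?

k = 6478/41 = 158
First selection ≥ 2749: 30 + ⌈(2749−30)/158⌉·158 = 30 + 18×158 = 2874
Last selection ≤ 4535: 30 + ⌊(4535−30)/158⌋·158 = 30 + 28×158 = 4454
Count = 28 − 18 + 1 = 11

11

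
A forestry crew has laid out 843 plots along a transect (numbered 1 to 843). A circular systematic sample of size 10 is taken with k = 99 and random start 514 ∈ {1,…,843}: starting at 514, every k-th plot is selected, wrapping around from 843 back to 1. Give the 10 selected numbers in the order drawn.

514, 613, 712, 811, 67, 166, 265, 364, 463, 562

Selection 1: 514
Selection 2: 514 + 99 = 613
Selection 3: 613 + 99 = 712
Selection 4: 712 + 99 = 811
Selection 5: 811 + 99 = 910 → 910 − 843 = 67
Selection 6: 67 + 99 = 166
Selection 7: 166 + 99 = 265
Selection 8: 265 + 99 = 364
Selection 9: 364 + 99 = 463
Selection 10: 463 + 99 = 562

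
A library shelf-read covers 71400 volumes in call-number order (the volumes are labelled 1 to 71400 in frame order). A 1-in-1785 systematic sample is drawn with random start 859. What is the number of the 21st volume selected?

k = 1785
21st selection = r + (21−1)·k = 859 + 20×1785 = 859 + 35700 = 36559

36559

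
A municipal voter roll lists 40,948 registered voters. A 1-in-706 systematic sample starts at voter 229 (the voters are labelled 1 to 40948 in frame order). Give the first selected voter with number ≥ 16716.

17173

k = 706
Steps past start: ⌈(16716 − 229)/706⌉ = ⌈16487/706⌉ = 24
Selected voter: 229 + 24×706 = 17173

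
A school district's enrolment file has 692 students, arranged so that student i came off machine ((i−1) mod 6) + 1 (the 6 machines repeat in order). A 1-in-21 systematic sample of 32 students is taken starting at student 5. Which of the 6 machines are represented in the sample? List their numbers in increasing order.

2, 5

Consecutive selections differ by k = 21, so their machine numbers differ by 21 mod 6 = 3.
gcd(21, 6) = 3, so the sample visits 6/3 = 2 distinct residues mod 6.
Start 5 is machine 5; the machines hit are 2, 5.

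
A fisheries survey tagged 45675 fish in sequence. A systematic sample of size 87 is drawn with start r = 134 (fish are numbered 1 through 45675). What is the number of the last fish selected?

k = 45675/87 = 525
87th selection = r + (87−1)·k = 134 + 86×525 = 134 + 45150 = 45284

45284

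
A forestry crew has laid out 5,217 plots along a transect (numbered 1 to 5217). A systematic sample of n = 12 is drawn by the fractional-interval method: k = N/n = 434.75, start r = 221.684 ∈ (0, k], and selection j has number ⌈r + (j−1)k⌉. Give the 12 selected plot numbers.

222, 657, 1092, 1526, 1961, 2396, 2831, 3265, 3700, 4135, 4570, 5004

j=1: r + 0k = 221.684 → ⌈·⌉ = 222
j=2: r + 1k = 656.434 → ⌈·⌉ = 657
j=3: r + 2k = 1091.184 → ⌈·⌉ = 1092
j=4: r + 3k = 1525.934 → ⌈·⌉ = 1526
j=5: r + 4k = 1960.684 → ⌈·⌉ = 1961
j=6: r + 5k = 2395.434 → ⌈·⌉ = 2396
j=7: r + 6k = 2830.184 → ⌈·⌉ = 2831
j=8: r + 7k = 3264.934 → ⌈·⌉ = 3265
j=9: r + 8k = 3699.684 → ⌈·⌉ = 3700
j=10: r + 9k = 4134.434 → ⌈·⌉ = 4135
j=11: r + 10k = 4569.184 → ⌈·⌉ = 4570
j=12: r + 11k = 5003.934 → ⌈·⌉ = 5004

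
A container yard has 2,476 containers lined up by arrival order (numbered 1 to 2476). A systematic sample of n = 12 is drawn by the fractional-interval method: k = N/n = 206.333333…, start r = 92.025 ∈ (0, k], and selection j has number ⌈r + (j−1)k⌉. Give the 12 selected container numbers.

j=1: r + 0k = 92.025 → ⌈·⌉ = 93
j=2: r + 1k = 298.358333… → ⌈·⌉ = 299
j=3: r + 2k = 504.691666… → ⌈·⌉ = 505
j=4: r + 3k = 711.025 → ⌈·⌉ = 712
j=5: r + 4k = 917.358333… → ⌈·⌉ = 918
j=6: r + 5k = 1123.691666… → ⌈·⌉ = 1124
j=7: r + 6k = 1330.025 → ⌈·⌉ = 1331
j=8: r + 7k = 1536.358333… → ⌈·⌉ = 1537
j=9: r + 8k = 1742.691666… → ⌈·⌉ = 1743
j=10: r + 9k = 1949.025 → ⌈·⌉ = 1950
j=11: r + 10k = 2155.358333… → ⌈·⌉ = 2156
j=12: r + 11k = 2361.691666… → ⌈·⌉ = 2362

93, 299, 505, 712, 918, 1124, 1331, 1537, 1743, 1950, 2156, 2362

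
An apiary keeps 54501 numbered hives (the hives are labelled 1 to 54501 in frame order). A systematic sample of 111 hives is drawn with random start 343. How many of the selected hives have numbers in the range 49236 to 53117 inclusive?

k = 54501/111 = 491
First selection ≥ 49236: 343 + ⌈(49236−343)/491⌉·491 = 343 + 100×491 = 49443
Last selection ≤ 53117: 343 + ⌊(53117−343)/491⌋·491 = 343 + 107×491 = 52880
Count = 107 − 100 + 1 = 8

8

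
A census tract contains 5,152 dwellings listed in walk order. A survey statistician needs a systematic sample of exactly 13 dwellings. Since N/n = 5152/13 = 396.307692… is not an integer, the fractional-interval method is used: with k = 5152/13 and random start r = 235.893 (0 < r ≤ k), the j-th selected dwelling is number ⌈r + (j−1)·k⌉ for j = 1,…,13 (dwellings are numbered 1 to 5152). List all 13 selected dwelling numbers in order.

236, 633, 1029, 1425, 1822, 2218, 2614, 3011, 3407, 3803, 4199, 4596, 4992

j=1: r + 0k = 235.893 → ⌈·⌉ = 236
j=2: r + 1k = 632.200692… → ⌈·⌉ = 633
j=3: r + 2k = 1028.508384… → ⌈·⌉ = 1029
j=4: r + 3k = 1424.816076… → ⌈·⌉ = 1425
j=5: r + 4k = 1821.123769… → ⌈·⌉ = 1822
j=6: r + 5k = 2217.431461… → ⌈·⌉ = 2218
j=7: r + 6k = 2613.739153… → ⌈·⌉ = 2614
j=8: r + 7k = 3010.046846… → ⌈·⌉ = 3011
j=9: r + 8k = 3406.354538… → ⌈·⌉ = 3407
j=10: r + 9k = 3802.662230… → ⌈·⌉ = 3803
j=11: r + 10k = 4198.969923… → ⌈·⌉ = 4199
j=12: r + 11k = 4595.277615… → ⌈·⌉ = 4596
j=13: r + 12k = 4991.585307… → ⌈·⌉ = 4992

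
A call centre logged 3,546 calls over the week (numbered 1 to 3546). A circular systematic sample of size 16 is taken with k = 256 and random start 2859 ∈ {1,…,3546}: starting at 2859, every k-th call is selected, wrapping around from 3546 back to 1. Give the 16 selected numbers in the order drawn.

Selection 1: 2859
Selection 2: 2859 + 256 = 3115
Selection 3: 3115 + 256 = 3371
Selection 4: 3371 + 256 = 3627 → 3627 − 3546 = 81
Selection 5: 81 + 256 = 337
Selection 6: 337 + 256 = 593
Selection 7: 593 + 256 = 849
Selection 8: 849 + 256 = 1105
Selection 9: 1105 + 256 = 1361
Selection 10: 1361 + 256 = 1617
Selection 11: 1617 + 256 = 1873
Selection 12: 1873 + 256 = 2129
Selection 13: 2129 + 256 = 2385
Selection 14: 2385 + 256 = 2641
Selection 15: 2641 + 256 = 2897
Selection 16: 2897 + 256 = 3153

2859, 3115, 3371, 81, 337, 593, 849, 1105, 1361, 1617, 1873, 2129, 2385, 2641, 2897, 3153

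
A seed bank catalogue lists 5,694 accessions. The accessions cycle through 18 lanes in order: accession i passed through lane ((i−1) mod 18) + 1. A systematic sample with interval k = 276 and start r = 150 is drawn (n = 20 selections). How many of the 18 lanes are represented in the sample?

Consecutive selections differ by k = 276, so their lane numbers differ by 276 mod 18 = 6.
gcd(276, 18) = 6, so the sample visits 18/6 = 3 distinct residues mod 18.
Start 150 is lane 6; the lanes hit are 6, 12, 18.

3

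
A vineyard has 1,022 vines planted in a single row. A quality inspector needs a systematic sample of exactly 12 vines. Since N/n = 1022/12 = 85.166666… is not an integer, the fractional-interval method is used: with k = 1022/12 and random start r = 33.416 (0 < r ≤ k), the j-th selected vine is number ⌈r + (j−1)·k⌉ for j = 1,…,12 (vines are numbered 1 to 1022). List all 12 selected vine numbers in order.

j=1: r + 0k = 33.416 → ⌈·⌉ = 34
j=2: r + 1k = 118.582666… → ⌈·⌉ = 119
j=3: r + 2k = 203.749333… → ⌈·⌉ = 204
j=4: r + 3k = 288.916 → ⌈·⌉ = 289
j=5: r + 4k = 374.082666… → ⌈·⌉ = 375
j=6: r + 5k = 459.249333… → ⌈·⌉ = 460
j=7: r + 6k = 544.416 → ⌈·⌉ = 545
j=8: r + 7k = 629.582666… → ⌈·⌉ = 630
j=9: r + 8k = 714.749333… → ⌈·⌉ = 715
j=10: r + 9k = 799.916 → ⌈·⌉ = 800
j=11: r + 10k = 885.082666… → ⌈·⌉ = 886
j=12: r + 11k = 970.249333… → ⌈·⌉ = 971

34, 119, 204, 289, 375, 460, 545, 630, 715, 800, 886, 971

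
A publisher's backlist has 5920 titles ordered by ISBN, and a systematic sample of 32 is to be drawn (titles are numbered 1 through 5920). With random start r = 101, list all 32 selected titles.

101, 286, 471, 656, 841, 1026, 1211, 1396, 1581, 1766, 1951, 2136, 2321, 2506, 2691, 2876, 3061, 3246, 3431, 3616, 3801, 3986, 4171, 4356, 4541, 4726, 4911, 5096, 5281, 5466, 5651, 5836

k = N/n = 5920/32 = 185
title 1: 101
title 2: 101 + 185 = 286
title 3: 286 + 185 = 471
title 4: 471 + 185 = 656
title 5: 656 + 185 = 841
title 6: 841 + 185 = 1026
title 7: 1026 + 185 = 1211
title 8: 1211 + 185 = 1396
title 9: 1396 + 185 = 1581
title 10: 1581 + 185 = 1766
title 11: 1766 + 185 = 1951
title 12: 1951 + 185 = 2136
title 13: 2136 + 185 = 2321
title 14: 2321 + 185 = 2506
title 15: 2506 + 185 = 2691
title 16: 2691 + 185 = 2876
title 17: 2876 + 185 = 3061
title 18: 3061 + 185 = 3246
title 19: 3246 + 185 = 3431
title 20: 3431 + 185 = 3616
title 21: 3616 + 185 = 3801
title 22: 3801 + 185 = 3986
title 23: 3986 + 185 = 4171
title 24: 4171 + 185 = 4356
title 25: 4356 + 185 = 4541
title 26: 4541 + 185 = 4726
title 27: 4726 + 185 = 4911
title 28: 4911 + 185 = 5096
title 29: 5096 + 185 = 5281
title 30: 5281 + 185 = 5466
title 31: 5466 + 185 = 5651
title 32: 5651 + 185 = 5836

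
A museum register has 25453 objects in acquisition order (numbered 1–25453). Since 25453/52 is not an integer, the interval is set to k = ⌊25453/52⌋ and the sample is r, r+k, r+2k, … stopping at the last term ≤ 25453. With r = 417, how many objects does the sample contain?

k = ⌊25453/52⌋ = 489
Achieved size = ⌊(25453 − 417)/489⌋ + 1 = ⌊25036/489⌋ + 1 = 51 + 1 = 52
(last selection: 417 + 51×489 = 25356 ≤ 25453; next would be 25845 > 25453)

52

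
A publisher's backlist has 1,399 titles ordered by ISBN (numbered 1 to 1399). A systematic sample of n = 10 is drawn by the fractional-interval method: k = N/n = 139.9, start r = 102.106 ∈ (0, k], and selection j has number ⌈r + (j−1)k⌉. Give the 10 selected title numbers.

103, 243, 382, 522, 662, 802, 942, 1082, 1222, 1362

j=1: r + 0k = 102.106 → ⌈·⌉ = 103
j=2: r + 1k = 242.006 → ⌈·⌉ = 243
j=3: r + 2k = 381.906 → ⌈·⌉ = 382
j=4: r + 3k = 521.806 → ⌈·⌉ = 522
j=5: r + 4k = 661.706 → ⌈·⌉ = 662
j=6: r + 5k = 801.606 → ⌈·⌉ = 802
j=7: r + 6k = 941.506 → ⌈·⌉ = 942
j=8: r + 7k = 1081.406 → ⌈·⌉ = 1082
j=9: r + 8k = 1221.306 → ⌈·⌉ = 1222
j=10: r + 9k = 1361.206 → ⌈·⌉ = 1362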